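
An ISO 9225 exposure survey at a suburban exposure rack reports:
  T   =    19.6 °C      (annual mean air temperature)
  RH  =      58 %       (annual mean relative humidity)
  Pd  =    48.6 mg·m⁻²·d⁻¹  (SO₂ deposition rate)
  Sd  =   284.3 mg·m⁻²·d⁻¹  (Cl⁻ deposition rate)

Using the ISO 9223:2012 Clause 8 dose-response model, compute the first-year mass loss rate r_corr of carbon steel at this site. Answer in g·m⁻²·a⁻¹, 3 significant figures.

carbon steel: f(T) = -0.054·(T−10) [T>10 °C] = -0.5184
  Pd branch = 1.77·Pd^0.52·e^(0.02·RH+f) = 25.33 μm/a
  Cl⁻ term: 0.102·284.3^0.62·exp(0.033·58+0.04·19.6) = 50.31
  r_corr = 25.33 + 50.31 = 75.64 μm/a
Convert to mass loss: 75.64 μm/a × 7.85 g/cm³ = 593.8 g·m⁻²·a⁻¹

r_corr = 594 g·m⁻²·a⁻¹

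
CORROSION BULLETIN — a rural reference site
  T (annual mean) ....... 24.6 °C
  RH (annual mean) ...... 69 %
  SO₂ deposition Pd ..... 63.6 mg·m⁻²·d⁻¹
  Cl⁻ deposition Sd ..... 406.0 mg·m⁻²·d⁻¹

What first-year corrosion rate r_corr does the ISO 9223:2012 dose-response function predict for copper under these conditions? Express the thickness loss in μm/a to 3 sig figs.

r_corr = 2.36 μm/a

copper: T>10 °C ⇒ hinge -0.080·(24.6−10) = -1.1680
  sulphur-dioxide contribution → 0.2844 μm/a
  chloride contribution → 2.076 μm/a
  total first-year rate 2.361 μm/a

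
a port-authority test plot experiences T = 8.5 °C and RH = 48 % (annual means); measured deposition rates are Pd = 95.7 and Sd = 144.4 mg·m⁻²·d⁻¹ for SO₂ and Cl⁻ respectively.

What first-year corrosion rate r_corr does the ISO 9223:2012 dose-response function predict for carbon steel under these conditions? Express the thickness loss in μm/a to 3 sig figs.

carbon steel: f(T) = +0.150·(T−10) [T≤10 °C] = -0.2250
  sulphur-dioxide contribution → 39.56 μm/a
  chloride contribution → 15.24 μm/a
  total first-year rate 54.8 μm/a

r_corr = 54.8 μm/a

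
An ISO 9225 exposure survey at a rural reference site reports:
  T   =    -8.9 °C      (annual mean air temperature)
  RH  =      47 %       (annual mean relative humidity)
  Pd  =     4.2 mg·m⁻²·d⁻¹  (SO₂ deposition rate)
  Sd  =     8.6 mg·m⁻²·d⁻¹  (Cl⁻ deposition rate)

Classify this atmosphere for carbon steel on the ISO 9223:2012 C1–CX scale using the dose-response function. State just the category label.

carbon steel: temperature factor f = +0.150·(-18.9) = -2.8350
  SO₂ term: 1.77·4.2^0.52·exp(0.02·47-2.8350) = 0.5611
  Sd branch = 0.102·Sd^0.62·e^(0.033·RH+0.04·T) = 1.279 μm/a
  r_corr = 0.5611 + 1.279 = 1.84 μm/a
ISO 9223 Table 2 (carbon steel): 1.3 < 1.84 ≤ 25 μm/a ⇒ C2

C2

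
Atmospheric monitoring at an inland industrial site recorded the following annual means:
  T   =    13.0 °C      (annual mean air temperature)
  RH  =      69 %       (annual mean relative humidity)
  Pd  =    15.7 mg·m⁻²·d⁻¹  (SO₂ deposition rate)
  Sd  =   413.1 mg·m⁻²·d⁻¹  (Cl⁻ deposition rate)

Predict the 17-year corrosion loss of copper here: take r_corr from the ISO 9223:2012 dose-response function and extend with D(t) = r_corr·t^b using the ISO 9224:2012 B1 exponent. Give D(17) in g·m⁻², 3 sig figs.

D(17) = 99.7 g·m⁻²

copper: f(T) = -0.080·(T−10) [T>10 °C] = -0.2400
  sulphur-dioxide contribution → 0.5 μm/a
  chloride contribution → 1.182 μm/a
  ⇒ r_corr(copper) = 1.682 μm/a
Power-law: D(17) = r_corr · 17^0.667
  D(17) = 1.682 × 17^0.667 = 1.682 × 6.618 = 11.13 μm
  Mass loss = 11.13 μm × 8.96 g/cm³ = 99.72 g·m⁻²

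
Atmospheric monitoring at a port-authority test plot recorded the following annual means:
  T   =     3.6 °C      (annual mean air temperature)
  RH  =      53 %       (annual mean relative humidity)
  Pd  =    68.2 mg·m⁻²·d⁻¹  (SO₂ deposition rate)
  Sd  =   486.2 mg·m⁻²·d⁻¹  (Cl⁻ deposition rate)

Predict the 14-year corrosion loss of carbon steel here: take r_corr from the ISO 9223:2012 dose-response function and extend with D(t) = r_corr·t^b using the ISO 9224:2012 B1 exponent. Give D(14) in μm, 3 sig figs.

carbon steel: f(T) = +0.150·(T−10) [T≤10 °C] = -0.9600
  Pd branch = 1.77·Pd^0.52·e^(0.02·RH+f) = 17.58 μm/a
  Cl⁻ term: 0.102·486.2^0.62·exp(0.033·53+0.04·3.6) = 31.37
  r_corr = 17.58 + 31.37 = 48.95 μm/a
Power-law: D(14) = r_corr · 14^0.523
  D(14) = 48.95 × 14^0.523 = 48.95 × 3.976 = 194.6 μm

D(14) = 195 μm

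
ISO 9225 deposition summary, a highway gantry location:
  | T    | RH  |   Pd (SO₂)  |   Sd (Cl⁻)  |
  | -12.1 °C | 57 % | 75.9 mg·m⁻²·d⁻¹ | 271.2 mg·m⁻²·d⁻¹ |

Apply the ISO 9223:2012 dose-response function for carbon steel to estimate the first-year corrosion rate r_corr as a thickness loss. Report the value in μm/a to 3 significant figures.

r_corr = 15.2 μm/a

carbon steel: f(T) = +0.150·(T−10) [T≤10 °C] = -3.3150
  SO₂ term: 1.77·75.9^0.52·exp(0.02·57-3.3150) = 1.91
  Sd branch = 0.102·Sd^0.62·e^(0.033·RH+0.04·T) = 13.3 μm/a
  r_corr = 1.91 + 13.3 = 15.21 μm/a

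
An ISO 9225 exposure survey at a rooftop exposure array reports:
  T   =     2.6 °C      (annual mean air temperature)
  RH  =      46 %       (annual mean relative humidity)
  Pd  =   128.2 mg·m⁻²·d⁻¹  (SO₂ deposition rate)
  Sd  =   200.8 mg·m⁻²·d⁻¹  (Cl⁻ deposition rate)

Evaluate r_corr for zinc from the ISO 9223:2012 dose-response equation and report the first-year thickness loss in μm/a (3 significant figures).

r_corr = 1.33 μm/a

zinc: f(T) = +0.038·(T−10) [T≤10 °C] = -0.2812
  sulphur-dioxide contribution → 0.6838 μm/a
  chloride contribution → 0.6478 μm/a
  ⇒ r_corr(zinc) = 1.332 μm/a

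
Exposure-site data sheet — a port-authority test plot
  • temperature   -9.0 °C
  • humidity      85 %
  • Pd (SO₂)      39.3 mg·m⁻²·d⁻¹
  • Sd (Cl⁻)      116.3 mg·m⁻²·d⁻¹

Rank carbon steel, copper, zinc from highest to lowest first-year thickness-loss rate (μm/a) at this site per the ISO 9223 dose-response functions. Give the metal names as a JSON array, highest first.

["carbon steel", "zinc", "copper"]

carbon steel: f(T) = +0.150·(T−10) [T≤10 °C] = -2.8500
  Pd branch = 1.77·Pd^0.52·e^(0.02·RH+f) = 3.781 μm/a
  Cl⁻ term: 0.102·116.3^0.62·exp(0.033·85+0.04·-9.0) = 22.44
  r_corr = 3.781 + 22.44 = 26.23 μm/a
copper: T≤10 °C ⇒ hinge +0.126·(-9.0−10) = -2.3940
  Pd branch = 0.0053·Pd^0.26·e^(0.059·RH+f) = 0.1893 μm/a
  Cl⁻ term: 0.01025·116.3^0.27·exp(0.036·85+0.049·-9.0) = 0.508
  sum: 0.1893 + 0.508 → r_corr = 0.6973 μm/a
zinc: T≤10 °C ⇒ hinge +0.038·(-9.0−10) = -0.7220
  Pd branch = 0.0129·Pd^0.44·e^(0.046·RH+f) = 1.573 μm/a
  Sd branch = 0.0175·Sd^0.57·e^(0.008·RH+0.085·T) = 0.2418 μm/a
  r_corr = 1.573 + 0.2418 = 1.815 μm/a
Ordering by μm/a: carbon steel (26.2) > zinc (1.81) > copper (0.697)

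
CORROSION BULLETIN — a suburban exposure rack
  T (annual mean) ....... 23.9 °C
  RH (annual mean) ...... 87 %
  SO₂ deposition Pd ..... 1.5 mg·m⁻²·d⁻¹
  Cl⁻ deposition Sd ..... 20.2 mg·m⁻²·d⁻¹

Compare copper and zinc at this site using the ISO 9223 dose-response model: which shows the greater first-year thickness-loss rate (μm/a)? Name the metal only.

copper

copper: temperature factor f = -0.080·(13.9) = -1.1120
  sulphur-dioxide contribution → 0.3284 μm/a
  chloride contribution → 1.706 μm/a
  total first-year rate 2.034 μm/a
zinc: temperature factor f = -0.071·(13.9) = -0.9869
  sulphur-dioxide contribution → 0.3144 μm/a
  chloride contribution → 1.485 μm/a
  ⇒ r_corr(zinc) = 1.799 μm/a
Ordering by μm/a: copper (2.03) > zinc (1.8)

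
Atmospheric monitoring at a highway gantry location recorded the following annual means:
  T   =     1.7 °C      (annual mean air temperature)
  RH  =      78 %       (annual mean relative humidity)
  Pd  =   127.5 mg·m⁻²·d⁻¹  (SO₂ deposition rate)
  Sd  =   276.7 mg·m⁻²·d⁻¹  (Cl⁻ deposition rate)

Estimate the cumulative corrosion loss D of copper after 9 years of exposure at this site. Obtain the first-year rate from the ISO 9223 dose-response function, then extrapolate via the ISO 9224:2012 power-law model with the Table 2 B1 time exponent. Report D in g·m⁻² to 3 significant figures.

D(9) = 58.1 g·m⁻²

copper: temperature factor f = +0.126·(-8.3) = -1.0458
  SO₂ term: 0.0053·127.5^0.26·exp(0.059·78-1.0458) = 0.6549
  Cl⁻ term: 0.01025·276.7^0.27·exp(0.036·78+0.049·1.7) = 0.8428
  r_corr = 0.6549 + 0.8428 = 1.498 μm/a
ISO 9224: D(t) = r_corr · t^b with b = 0.667 (copper, B1)
  D(9) = 1.498 × 9^0.667 = 1.498 × 4.33 = 6.485 μm
  Mass loss = 6.485 μm × 8.96 g/cm³ = 58.1 g·m⁻²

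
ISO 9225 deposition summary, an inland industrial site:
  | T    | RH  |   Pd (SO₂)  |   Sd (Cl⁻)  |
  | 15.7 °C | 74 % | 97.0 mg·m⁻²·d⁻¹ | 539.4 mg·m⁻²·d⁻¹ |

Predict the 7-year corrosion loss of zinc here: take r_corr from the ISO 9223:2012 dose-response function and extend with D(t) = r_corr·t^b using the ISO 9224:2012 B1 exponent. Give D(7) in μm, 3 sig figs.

D(7) = 30.5 μm

zinc: T>10 °C ⇒ hinge -0.071·(15.7−10) = -0.4047
  SO₂ term: 0.0129·97.0^0.44·exp(0.046·74-0.4047) = 1.938
  Sd branch = 0.0175·Sd^0.57·e^(0.008·RH+0.085·T) = 4.334 μm/a
  r_corr = 1.938 + 4.334 = 6.272 μm/a
ISO 9224: D(t) = r_corr · t^b with b = 0.813 (zinc, B1)
  D(7) = 6.272 × 7^0.813 = 6.272 × 4.865 = 30.51 μm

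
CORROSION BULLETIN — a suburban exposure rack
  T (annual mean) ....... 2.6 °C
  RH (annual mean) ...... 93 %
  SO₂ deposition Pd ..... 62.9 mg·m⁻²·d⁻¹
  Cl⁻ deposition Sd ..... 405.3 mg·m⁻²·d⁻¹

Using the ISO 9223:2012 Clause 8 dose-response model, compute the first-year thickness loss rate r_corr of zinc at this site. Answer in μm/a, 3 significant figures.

zinc: temperature factor f = +0.038·(-7.4) = -0.2812
  SO₂ term: 0.0129·62.9^0.44·exp(0.046·93-0.2812) = 4.343
  Cl⁻ term: 0.0175·405.3^0.57·exp(0.008·93+0.085·2.6) = 1.408
  r_corr = 4.343 + 1.408 = 5.751 μm/a

r_corr = 5.75 μm/a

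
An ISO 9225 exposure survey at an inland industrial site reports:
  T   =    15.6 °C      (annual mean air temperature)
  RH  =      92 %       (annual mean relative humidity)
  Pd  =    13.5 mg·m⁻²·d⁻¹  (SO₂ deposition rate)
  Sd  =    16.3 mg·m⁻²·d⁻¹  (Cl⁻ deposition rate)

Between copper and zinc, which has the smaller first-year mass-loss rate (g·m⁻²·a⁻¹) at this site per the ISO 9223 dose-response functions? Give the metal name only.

copper: T>10 °C ⇒ hinge -0.080·(15.6−10) = -0.4480
  SO₂ term: 0.0053·13.5^0.26·exp(0.059·92-0.4480) = 1.517
  Sd branch = 0.01025·Sd^0.27·e^(0.036·RH+0.049·T) = 1.283 μm/a
  r_corr = 1.517 + 1.283 = 2.8 μm/a
  mass loss = 2.8 μm/a × 8.96 g/cm³ = 25.09 g·m⁻²·a⁻¹
zinc: f(T) = -0.071·(T−10) [T>10 °C] = -0.3976
  Pd branch = 0.0129·Pd^0.44·e^(0.046·RH+f) = 1.876 μm/a
  Sd branch = 0.0175·Sd^0.57·e^(0.008·RH+0.085·T) = 0.6753 μm/a
  sum: 1.876 + 0.6753 → r_corr = 2.551 μm/a
  mass loss = 2.551 μm/a × 7.14 g/cm³ = 18.22 g·m⁻²·a⁻¹
Ordering by g·m⁻²·a⁻¹: copper (25.1) > zinc (18.2)

zinc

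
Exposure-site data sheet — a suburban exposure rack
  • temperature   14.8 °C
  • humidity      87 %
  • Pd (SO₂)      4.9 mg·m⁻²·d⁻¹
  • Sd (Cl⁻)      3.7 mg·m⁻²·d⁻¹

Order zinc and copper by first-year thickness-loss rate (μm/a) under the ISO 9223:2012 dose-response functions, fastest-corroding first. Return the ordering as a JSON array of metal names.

zinc: temperature factor f = -0.071·(4.8) = -0.3408
  Pd branch = 0.0129·Pd^0.44·e^(0.046·RH+f) = 1.01 μm/a
  Cl⁻ term: 0.0175·3.7^0.57·exp(0.008·87+0.085·14.8) = 0.2603
  r_corr = 1.01 + 0.2603 = 1.27 μm/a
copper: f(T) = -0.080·(T−10) [T>10 °C] = -0.3840
  SO₂ term: 0.0053·4.9^0.26·exp(0.059·87-0.3840) = 0.9251
  Cl⁻ term: 0.01025·3.7^0.27·exp(0.036·87+0.049·14.8) = 0.6907
  sum: 0.9251 + 0.6907 → r_corr = 1.616 μm/a
Ordering by μm/a: copper (1.62) > zinc (1.27)

["copper", "zinc"]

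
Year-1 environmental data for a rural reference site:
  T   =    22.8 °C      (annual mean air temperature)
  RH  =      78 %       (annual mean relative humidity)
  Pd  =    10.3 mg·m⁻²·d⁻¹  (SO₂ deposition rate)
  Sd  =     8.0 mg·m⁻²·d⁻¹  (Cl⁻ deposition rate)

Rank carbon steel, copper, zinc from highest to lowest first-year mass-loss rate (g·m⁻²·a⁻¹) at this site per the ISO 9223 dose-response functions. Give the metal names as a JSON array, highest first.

carbon steel: T>10 °C ⇒ hinge -0.054·(22.8−10) = -0.6912
  Pd branch = 1.77·Pd^0.52·e^(0.02·RH+f) = 14.19 μm/a
  Cl⁻ term: 0.102·8.0^0.62·exp(0.033·78+0.04·22.8) = 12.09
  sum: 14.19 + 12.09 → r_corr = 26.28 μm/a
  mass loss = 26.28 μm/a × 7.85 g/cm³ = 206.3 g·m⁻²·a⁻¹
copper: temperature factor f = -0.080·(12.8) = -1.0240
  Pd branch = 0.0053·Pd^0.26·e^(0.059·RH+f) = 0.348 μm/a
  Cl⁻ term: 0.01025·8.0^0.27·exp(0.036·78+0.049·22.8) = 0.9104
  r_corr = 0.348 + 0.9104 = 1.258 μm/a
  mass loss = 1.258 μm/a × 8.96 g/cm³ = 11.28 g·m⁻²·a⁻¹
zinc: f(T) = -0.071·(T−10) [T>10 °C] = -0.9088
  Pd branch = 0.0129·Pd^0.44·e^(0.046·RH+f) = 0.5246 μm/a
  Sd branch = 0.0175·Sd^0.57·e^(0.008·RH+0.085·T) = 0.7421 μm/a
  sum: 0.5246 + 0.7421 → r_corr = 1.267 μm/a
  mass loss = 1.267 μm/a × 7.14 g/cm³ = 9.044 g·m⁻²·a⁻¹
Ordering by g·m⁻²·a⁻¹: carbon steel (206) > copper (11.3) > zinc (9.04)

["carbon steel", "copper", "zinc"]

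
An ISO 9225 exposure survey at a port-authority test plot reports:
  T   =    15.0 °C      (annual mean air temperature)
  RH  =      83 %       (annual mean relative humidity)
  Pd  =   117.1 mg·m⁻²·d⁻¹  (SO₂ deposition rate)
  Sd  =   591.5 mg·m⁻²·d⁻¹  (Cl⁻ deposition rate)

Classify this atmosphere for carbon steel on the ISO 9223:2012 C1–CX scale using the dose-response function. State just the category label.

CX

carbon steel: f(T) = -0.054·(T−10) [T>10 °C] = -0.2700
  sulphur-dioxide contribution → 84.58 μm/a
  chloride contribution → 150.4 μm/a
  ⇒ r_corr(carbon steel) = 235 μm/a
ISO 9223 Table 2 (carbon steel): 200 < 235 ≤ 700 μm/a ⇒ CX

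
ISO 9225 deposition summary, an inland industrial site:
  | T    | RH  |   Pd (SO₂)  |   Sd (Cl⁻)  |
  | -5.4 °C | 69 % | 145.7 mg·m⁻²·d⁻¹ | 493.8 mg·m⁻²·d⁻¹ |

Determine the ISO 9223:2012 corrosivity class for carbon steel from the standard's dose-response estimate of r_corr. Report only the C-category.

C3

carbon steel: f(T) = +0.150·(T−10) [T≤10 °C] = -2.3100
  SO₂ term: 1.77·145.7^0.52·exp(0.02·69-2.3100) = 9.313
  Cl⁻ term: 0.102·493.8^0.62·exp(0.033·69+0.04·-5.4) = 37.47
  r_corr = 9.313 + 37.47 = 46.78 μm/a
Category bounds: 25…50 μm/a bracket r_corr ⇒ C3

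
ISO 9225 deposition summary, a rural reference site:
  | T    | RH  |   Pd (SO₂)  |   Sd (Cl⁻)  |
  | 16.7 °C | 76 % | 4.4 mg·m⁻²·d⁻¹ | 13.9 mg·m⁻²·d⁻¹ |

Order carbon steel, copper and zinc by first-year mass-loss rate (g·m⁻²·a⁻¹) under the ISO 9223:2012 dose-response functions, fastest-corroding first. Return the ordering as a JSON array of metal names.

["carbon steel", "copper", "zinc"]

carbon steel: T>10 °C ⇒ hinge -0.054·(16.7−10) = -0.3618
  SO₂ term: 1.77·4.4^0.52·exp(0.02·76-0.3618) = 12.18
  Cl⁻ term: 0.102·13.9^0.62·exp(0.033·76+0.04·16.7) = 12.49
  sum: 12.18 + 12.49 → r_corr = 24.67 μm/a
  mass loss = 24.67 μm/a × 7.85 g/cm³ = 193.6 g·m⁻²·a⁻¹
copper: temperature factor f = -0.080·(6.7) = -0.5360
  Pd branch = 0.0053·Pd^0.26·e^(0.059·RH+f) = 0.4038 μm/a
  Cl⁻ term: 0.01025·13.9^0.27·exp(0.036·76+0.049·16.7) = 0.7294
  r_corr = 0.4038 + 0.7294 = 1.133 μm/a
  mass loss = 1.133 μm/a × 8.96 g/cm³ = 10.15 g·m⁻²·a⁻¹
zinc: f(T) = -0.071·(T−10) [T>10 °C] = -0.4757
  Pd branch = 0.0129·Pd^0.44·e^(0.046·RH+f) = 0.5075 μm/a
  Sd branch = 0.0175·Sd^0.57·e^(0.008·RH+0.085·T) = 0.5958 μm/a
  sum: 0.5075 + 0.5958 → r_corr = 1.103 μm/a
  mass loss = 1.103 μm/a × 7.14 g/cm³ = 7.877 g·m⁻²·a⁻¹
Ordering by g·m⁻²·a⁻¹: carbon steel (194) > copper (10.2) > zinc (7.88)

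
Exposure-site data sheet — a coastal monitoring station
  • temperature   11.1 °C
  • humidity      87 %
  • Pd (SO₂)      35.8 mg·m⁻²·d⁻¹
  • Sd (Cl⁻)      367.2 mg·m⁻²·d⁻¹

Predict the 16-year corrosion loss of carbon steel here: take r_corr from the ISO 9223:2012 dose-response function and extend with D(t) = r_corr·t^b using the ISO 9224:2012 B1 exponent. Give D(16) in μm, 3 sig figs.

carbon steel: T>10 °C ⇒ hinge -0.054·(11.1−10) = -0.0594
  sulphur-dioxide contribution → 61.08 μm/a
  chloride contribution → 109.3 μm/a
  ⇒ r_corr(carbon steel) = 170.4 μm/a
Long-term exponent b (ISO 9224 Table 2, B1) = 0.523
  D(16) = 170.4 × 16^0.523 = 170.4 × 4.263 = 726.3 μm

D(16) = 726 μm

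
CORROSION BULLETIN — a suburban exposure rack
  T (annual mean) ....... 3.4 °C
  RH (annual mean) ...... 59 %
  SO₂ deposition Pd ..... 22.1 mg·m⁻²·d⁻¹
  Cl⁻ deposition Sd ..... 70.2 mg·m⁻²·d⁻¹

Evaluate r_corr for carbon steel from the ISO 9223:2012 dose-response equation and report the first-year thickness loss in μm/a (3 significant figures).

carbon steel: T≤10 °C ⇒ hinge +0.150·(3.4−10) = -0.9900
  SO₂ term: 1.77·22.1^0.52·exp(0.02·59-0.9900) = 10.7
  Cl⁻ term: 0.102·70.2^0.62·exp(0.033·59+0.04·3.4) = 11.43
  r_corr = 10.7 + 11.43 = 22.13 μm/a

r_corr = 22.1 μm/a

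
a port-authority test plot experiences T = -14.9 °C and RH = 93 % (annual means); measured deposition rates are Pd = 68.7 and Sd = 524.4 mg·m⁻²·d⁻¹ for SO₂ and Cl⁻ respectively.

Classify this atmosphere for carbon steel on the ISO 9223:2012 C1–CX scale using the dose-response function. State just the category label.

C4

carbon steel: T≤10 °C ⇒ hinge +0.150·(-14.9−10) = -3.7350
  Pd branch = 1.77·Pd^0.52·e^(0.02·RH+f) = 2.448 μm/a
  Sd branch = 0.102·Sd^0.62·e^(0.033·RH+0.04·T) = 58.72 μm/a
  sum: 2.448 + 58.72 → r_corr = 61.17 μm/a
61.2 μm/a falls in (50, 80] for carbon steel → category C4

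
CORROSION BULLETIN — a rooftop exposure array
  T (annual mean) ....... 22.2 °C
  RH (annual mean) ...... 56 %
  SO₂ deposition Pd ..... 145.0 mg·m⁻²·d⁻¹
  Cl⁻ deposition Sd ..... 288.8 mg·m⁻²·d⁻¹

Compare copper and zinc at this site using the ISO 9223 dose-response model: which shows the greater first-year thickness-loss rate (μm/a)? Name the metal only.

zinc

copper: f(T) = -0.080·(T−10) [T>10 °C] = -0.9760
  SO₂ term: 0.0053·145.0^0.26·exp(0.059·56-0.9760) = 0.1983
  Cl⁻ term: 0.01025·288.8^0.27·exp(0.036·56+0.049·22.2) = 1.055
  r_corr = 0.1983 + 1.055 = 1.253 μm/a
zinc: temperature factor f = -0.071·(12.2) = -0.8662
  Pd branch = 0.0129·Pd^0.44·e^(0.046·RH+f) = 0.637 μm/a
  Cl⁻ term: 0.0175·288.8^0.57·exp(0.008·56+0.085·22.2) = 4.567
  sum: 0.637 + 4.567 → r_corr = 5.204 μm/a
Ordering by μm/a: zinc (5.2) > copper (1.25)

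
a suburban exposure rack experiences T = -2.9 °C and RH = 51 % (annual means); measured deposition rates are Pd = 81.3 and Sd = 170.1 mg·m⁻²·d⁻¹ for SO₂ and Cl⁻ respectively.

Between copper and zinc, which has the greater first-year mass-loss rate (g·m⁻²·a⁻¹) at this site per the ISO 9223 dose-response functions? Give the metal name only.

copper: f(T) = +0.126·(T−10) [T≤10 °C] = -1.6254
  SO₂ term: 0.0053·81.3^0.26·exp(0.059·51-1.6254) = 0.06634
  Cl⁻ term: 0.01025·170.1^0.27·exp(0.036·51+0.049·-2.9) = 0.2232
  sum: 0.06634 + 0.2232 → r_corr = 0.2895 μm/a
  mass loss = 0.2895 μm/a × 8.96 g/cm³ = 2.594 g·m⁻²·a⁻¹
zinc: f(T) = +0.038·(T−10) [T≤10 °C] = -0.4902
  Pd branch = 0.0129·Pd^0.44·e^(0.046·RH+f) = 0.5715 μm/a
  Cl⁻ term: 0.0175·170.1^0.57·exp(0.008·51+0.085·-2.9) = 0.3843
  sum: 0.5715 + 0.3843 → r_corr = 0.9558 μm/a
  mass loss = 0.9558 μm/a × 7.14 g/cm³ = 6.824 g·m⁻²·a⁻¹
Ordering by g·m⁻²·a⁻¹: zinc (6.82) > copper (2.59)

zinc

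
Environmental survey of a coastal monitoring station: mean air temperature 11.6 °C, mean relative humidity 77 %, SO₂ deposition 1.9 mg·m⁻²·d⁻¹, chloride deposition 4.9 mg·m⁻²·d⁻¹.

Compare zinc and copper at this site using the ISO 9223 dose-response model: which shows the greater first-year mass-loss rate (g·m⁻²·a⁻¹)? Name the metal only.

zinc: f(T) = -0.071·(T−10) [T>10 °C] = -0.1136
  SO₂ term: 0.0129·1.9^0.44·exp(0.046·77-0.1136) = 0.5274
  Sd branch = 0.0175·Sd^0.57·e^(0.008·RH+0.085·T) = 0.2149 μm/a
  sum: 0.5274 + 0.2149 → r_corr = 0.7423 μm/a
  mass loss = 0.7423 μm/a × 7.14 g/cm³ = 5.3 g·m⁻²·a⁻¹
copper: T>10 °C ⇒ hinge -0.080·(11.6−10) = -0.1280
  Pd branch = 0.0053·Pd^0.26·e^(0.059·RH+f) = 0.5178 μm/a
  Sd branch = 0.01025·Sd^0.27·e^(0.036·RH+0.049·T) = 0.4444 μm/a
  sum: 0.5178 + 0.4444 → r_corr = 0.9622 μm/a
  mass loss = 0.9622 μm/a × 8.96 g/cm³ = 8.621 g·m⁻²·a⁻¹
Ordering by g·m⁻²·a⁻¹: copper (8.62) > zinc (5.3)

copper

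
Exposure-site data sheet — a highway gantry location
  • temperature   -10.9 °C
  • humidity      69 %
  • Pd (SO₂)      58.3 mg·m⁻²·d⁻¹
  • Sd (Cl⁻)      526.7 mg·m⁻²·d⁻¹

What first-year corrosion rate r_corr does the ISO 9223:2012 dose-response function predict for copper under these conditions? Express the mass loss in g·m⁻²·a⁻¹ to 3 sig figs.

copper: f(T) = +0.126·(T−10) [T≤10 °C] = -2.6334
  SO₂ term: 0.0053·58.3^0.26·exp(0.059·69-2.6334) = 0.06422
  Sd branch = 0.01025·Sd^0.27·e^(0.036·RH+0.049·T) = 0.3912 μm/a
  r_corr = 0.06422 + 0.3912 = 0.4554 μm/a
Convert to mass loss: 0.4554 μm/a × 8.96 g/cm³ = 4.08 g·m⁻²·a⁻¹

r_corr = 4.08 g·m⁻²·a⁻¹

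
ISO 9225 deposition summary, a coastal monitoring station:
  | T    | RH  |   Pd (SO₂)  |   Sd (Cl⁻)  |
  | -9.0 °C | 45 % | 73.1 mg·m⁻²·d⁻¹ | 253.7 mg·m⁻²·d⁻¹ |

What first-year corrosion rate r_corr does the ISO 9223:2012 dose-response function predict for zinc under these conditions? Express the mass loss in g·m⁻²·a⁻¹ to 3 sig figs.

r_corr = 4.30 g·m⁻²·a⁻¹

zinc: f(T) = +0.038·(T−10) [T≤10 °C] = -0.7220
  SO₂ term: 0.0129·73.1^0.44·exp(0.046·45-0.7220) = 0.3282
  Sd branch = 0.0175·Sd^0.57·e^(0.008·RH+0.085·T) = 0.2739 μm/a
  r_corr = 0.3282 + 0.2739 = 0.6021 μm/a
Convert to mass loss: 0.6021 μm/a × 7.14 g/cm³ = 4.299 g·m⁻²·a⁻¹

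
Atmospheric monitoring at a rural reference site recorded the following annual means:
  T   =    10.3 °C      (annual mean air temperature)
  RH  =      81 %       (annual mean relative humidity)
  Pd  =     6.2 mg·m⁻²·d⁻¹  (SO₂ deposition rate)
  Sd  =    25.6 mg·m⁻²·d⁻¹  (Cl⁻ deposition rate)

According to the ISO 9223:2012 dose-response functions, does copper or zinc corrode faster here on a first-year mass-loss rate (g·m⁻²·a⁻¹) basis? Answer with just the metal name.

copper

copper: T>10 °C ⇒ hinge -0.080·(10.3−10) = -0.0240
  SO₂ term: 0.0053·6.2^0.26·exp(0.059·81-0.0240) = 0.9894
  Sd branch = 0.01025·Sd^0.27·e^(0.036·RH+0.049·T) = 0.7526 μm/a
  sum: 0.9894 + 0.7526 → r_corr = 1.742 μm/a
  mass loss = 1.742 μm/a × 8.96 g/cm³ = 15.61 g·m⁻²·a⁻¹
zinc: f(T) = -0.071·(T−10) [T>10 °C] = -0.0213
  SO₂ term: 0.0129·6.2^0.44·exp(0.046·81-0.0213) = 1.17
  Cl⁻ term: 0.0175·25.6^0.57·exp(0.008·81+0.085·10.3) = 0.5098
  sum: 1.17 + 0.5098 → r_corr = 1.68 μm/a
  mass loss = 1.68 μm/a × 7.14 g/cm³ = 11.99 g·m⁻²·a⁻¹
Ordering by g·m⁻²·a⁻¹: copper (15.6) > zinc (12)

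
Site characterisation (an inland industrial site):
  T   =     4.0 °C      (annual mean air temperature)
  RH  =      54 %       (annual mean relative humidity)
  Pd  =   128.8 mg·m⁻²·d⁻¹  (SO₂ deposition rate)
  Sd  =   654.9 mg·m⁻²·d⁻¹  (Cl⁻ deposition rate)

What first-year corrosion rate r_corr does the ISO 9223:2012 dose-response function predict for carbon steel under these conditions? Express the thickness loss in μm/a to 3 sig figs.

carbon steel: f(T) = +0.150·(T−10) [T≤10 °C] = -0.9000
  SO₂ term: 1.77·128.8^0.52·exp(0.02·54-0.9000) = 26.5
  Sd branch = 0.102·Sd^0.62·e^(0.033·RH+0.04·T) = 39.63 μm/a
  r_corr = 26.5 + 39.63 = 66.13 μm/a

r_corr = 66.1 μm/a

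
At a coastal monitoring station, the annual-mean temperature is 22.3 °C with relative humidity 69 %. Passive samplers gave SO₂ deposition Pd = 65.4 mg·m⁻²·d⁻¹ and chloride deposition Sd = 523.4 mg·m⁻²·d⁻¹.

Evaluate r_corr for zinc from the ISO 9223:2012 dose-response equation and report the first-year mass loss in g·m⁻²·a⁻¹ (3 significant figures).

zinc: f(T) = -0.071·(T−10) [T>10 °C] = -0.8733
  SO₂ term: 0.0129·65.4^0.44·exp(0.046·69-0.8733) = 0.8103
  Sd branch = 0.0175·Sd^0.57·e^(0.008·RH+0.085·T) = 7.173 μm/a
  sum: 0.8103 + 7.173 → r_corr = 7.983 μm/a
Convert to mass loss: 7.983 μm/a × 7.14 g/cm³ = 57 g·m⁻²·a⁻¹

r_corr = 57.0 g·m⁻²·a⁻¹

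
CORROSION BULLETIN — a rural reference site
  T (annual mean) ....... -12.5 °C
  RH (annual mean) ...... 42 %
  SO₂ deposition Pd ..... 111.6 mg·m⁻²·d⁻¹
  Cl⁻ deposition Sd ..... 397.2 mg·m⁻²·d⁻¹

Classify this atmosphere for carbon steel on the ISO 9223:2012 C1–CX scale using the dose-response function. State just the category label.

carbon steel: f(T) = +0.150·(T−10) [T≤10 °C] = -3.3750
  SO₂ term: 1.77·111.6^0.52·exp(0.02·42-3.3750) = 1.629
  Cl⁻ term: 0.102·397.2^0.62·exp(0.033·42+0.04·-12.5) = 10.11
  r_corr = 1.629 + 10.11 = 11.74 μm/a
Category bounds: 1.3…25 μm/a bracket r_corr ⇒ C2

C2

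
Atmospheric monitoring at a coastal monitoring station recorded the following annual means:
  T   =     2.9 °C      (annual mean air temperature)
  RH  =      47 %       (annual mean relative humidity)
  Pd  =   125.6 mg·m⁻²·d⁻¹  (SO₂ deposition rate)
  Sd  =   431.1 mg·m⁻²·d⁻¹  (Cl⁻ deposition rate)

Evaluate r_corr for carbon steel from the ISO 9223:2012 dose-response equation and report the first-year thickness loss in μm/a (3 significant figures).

r_corr = 42.5 μm/a

carbon steel: T≤10 °C ⇒ hinge +0.150·(2.9−10) = -1.0650
  sulphur-dioxide contribution → 19.28 μm/a
  chloride contribution → 23.23 μm/a
  ⇒ r_corr(carbon steel) = 42.51 μm/a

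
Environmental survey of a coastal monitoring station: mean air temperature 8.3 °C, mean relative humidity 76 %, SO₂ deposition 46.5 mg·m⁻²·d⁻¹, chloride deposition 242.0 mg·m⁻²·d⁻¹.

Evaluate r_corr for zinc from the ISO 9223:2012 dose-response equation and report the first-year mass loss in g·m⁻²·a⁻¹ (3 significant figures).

r_corr = 26.0 g·m⁻²·a⁻¹

zinc: temperature factor f = +0.038·(-1.7) = -0.0646
  Pd branch = 0.0129·Pd^0.44·e^(0.046·RH+f) = 2.16 μm/a
  Cl⁻ term: 0.0175·242.0^0.57·exp(0.008·76+0.085·8.3) = 1.487
  sum: 2.16 + 1.487 → r_corr = 3.647 μm/a
Convert to mass loss: 3.647 μm/a × 7.14 g/cm³ = 26.04 g·m⁻²·a⁻¹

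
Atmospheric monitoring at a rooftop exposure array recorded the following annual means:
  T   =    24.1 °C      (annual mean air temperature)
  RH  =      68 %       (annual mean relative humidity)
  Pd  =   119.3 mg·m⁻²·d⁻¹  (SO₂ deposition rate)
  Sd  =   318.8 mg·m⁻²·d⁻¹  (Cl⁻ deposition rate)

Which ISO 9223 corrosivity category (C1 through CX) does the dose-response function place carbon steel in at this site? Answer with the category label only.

carbon steel: f(T) = -0.054·(T−10) [T>10 °C] = -0.7614
  sulphur-dioxide contribution → 38.71 μm/a
  chloride contribution → 89.95 μm/a
  total first-year rate 128.7 μm/a
129 μm/a falls in (80, 200] for carbon steel → category C5

C5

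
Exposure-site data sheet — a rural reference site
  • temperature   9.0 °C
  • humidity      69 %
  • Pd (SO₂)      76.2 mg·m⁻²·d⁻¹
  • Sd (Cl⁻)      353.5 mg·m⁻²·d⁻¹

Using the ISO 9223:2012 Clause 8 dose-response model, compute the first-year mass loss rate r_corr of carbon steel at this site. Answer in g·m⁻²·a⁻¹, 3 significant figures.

carbon steel: f(T) = +0.150·(T−10) [T≤10 °C] = -0.1500
  SO₂ term: 1.77·76.2^0.52·exp(0.02·69-0.1500) = 57.65
  Sd branch = 0.102·Sd^0.62·e^(0.033·RH+0.04·T) = 54.18 μm/a
  sum: 57.65 + 54.18 → r_corr = 111.8 μm/a
Convert to mass loss: 111.8 μm/a × 7.85 g/cm³ = 877.8 g·m⁻²·a⁻¹

r_corr = 878 g·m⁻²·a⁻¹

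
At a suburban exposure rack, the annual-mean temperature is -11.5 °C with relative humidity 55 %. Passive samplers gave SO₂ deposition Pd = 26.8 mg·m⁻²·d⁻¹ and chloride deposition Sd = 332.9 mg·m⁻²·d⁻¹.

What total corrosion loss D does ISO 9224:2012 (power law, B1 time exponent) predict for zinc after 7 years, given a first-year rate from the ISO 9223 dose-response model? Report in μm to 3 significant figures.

D(7) = 2.84 μm

zinc: temperature factor f = +0.038·(-21.5) = -0.8170
  SO₂ term: 0.0129·26.8^0.44·exp(0.046·55-0.8170) = 0.304
  Cl⁻ term: 0.0175·332.9^0.57·exp(0.008·55+0.085·-11.5) = 0.2801
  r_corr = 0.304 + 0.2801 = 0.5841 μm/a
Long-term exponent b (ISO 9224 Table 2, B1) = 0.813
  D(7) = 0.5841 × 7^0.813 = 0.5841 × 4.865 = 2.842 μm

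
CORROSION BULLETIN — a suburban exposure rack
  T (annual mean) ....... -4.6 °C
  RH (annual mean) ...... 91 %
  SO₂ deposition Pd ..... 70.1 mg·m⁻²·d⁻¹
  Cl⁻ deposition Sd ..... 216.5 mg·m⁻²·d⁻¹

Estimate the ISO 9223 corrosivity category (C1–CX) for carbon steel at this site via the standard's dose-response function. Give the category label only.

carbon steel: T≤10 °C ⇒ hinge +0.150·(-4.6−10) = -2.1900
  SO₂ term: 1.77·70.1^0.52·exp(0.02·91-2.1900) = 11.14
  Cl⁻ term: 0.102·216.5^0.62·exp(0.033·91+0.04·-4.6) = 47.96
  sum: 11.14 + 47.96 → r_corr = 59.1 μm/a
Category bounds: 50…80 μm/a bracket r_corr ⇒ C4

C4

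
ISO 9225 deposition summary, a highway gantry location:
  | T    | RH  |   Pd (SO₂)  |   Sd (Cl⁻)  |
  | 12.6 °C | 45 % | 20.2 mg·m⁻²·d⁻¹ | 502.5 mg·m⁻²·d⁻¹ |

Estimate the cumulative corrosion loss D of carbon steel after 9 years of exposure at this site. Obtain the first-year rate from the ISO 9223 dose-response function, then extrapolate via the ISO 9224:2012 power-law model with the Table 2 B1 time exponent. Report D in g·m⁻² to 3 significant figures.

D(9) = 1.32e+03 g·m⁻²

carbon steel: T>10 °C ⇒ hinge -0.054·(12.6−10) = -0.1404
  sulphur-dioxide contribution → 18.06 μm/a
  chloride contribution → 35.25 μm/a
  ⇒ r_corr(carbon steel) = 53.3 μm/a
ISO 9224: D(t) = r_corr · t^b with b = 0.523 (carbon steel, B1)
  D(9) = 53.3 × 9^0.523 = 53.3 × 3.156 = 168.2 μm
  Mass loss = 168.2 μm × 7.85 g/cm³ = 1320 g·m⁻²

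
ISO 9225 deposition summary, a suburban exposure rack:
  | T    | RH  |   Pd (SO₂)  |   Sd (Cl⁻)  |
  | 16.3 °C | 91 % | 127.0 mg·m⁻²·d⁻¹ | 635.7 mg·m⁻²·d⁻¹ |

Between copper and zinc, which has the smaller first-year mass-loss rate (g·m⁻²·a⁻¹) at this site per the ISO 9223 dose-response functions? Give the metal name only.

copper

copper: temperature factor f = -0.080·(6.3) = -0.5040
  sulphur-dioxide contribution → 2.422 μm/a
  chloride contribution → 3.445 μm/a
  total first-year rate 5.867 μm/a
  mass loss = 5.867 μm/a × 8.96 g/cm³ = 52.57 g·m⁻²·a⁻¹
zinc: T>10 °C ⇒ hinge -0.071·(16.3−10) = -0.4473
  sulphur-dioxide contribution → 4.57 μm/a
  chloride contribution → 5.738 μm/a
  total first-year rate 10.31 μm/a
  mass loss = 10.31 μm/a × 7.14 g/cm³ = 73.6 g·m⁻²·a⁻¹
Ordering by g·m⁻²·a⁻¹: zinc (73.6) > copper (52.6)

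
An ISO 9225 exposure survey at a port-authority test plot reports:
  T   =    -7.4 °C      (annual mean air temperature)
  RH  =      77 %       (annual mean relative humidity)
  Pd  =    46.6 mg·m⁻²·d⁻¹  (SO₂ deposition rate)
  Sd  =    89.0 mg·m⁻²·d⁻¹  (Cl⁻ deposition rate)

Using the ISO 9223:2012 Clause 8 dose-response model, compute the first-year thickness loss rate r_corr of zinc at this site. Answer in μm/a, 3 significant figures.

zinc: temperature factor f = +0.038·(-17.4) = -0.6612
  sulphur-dioxide contribution → 1.247 μm/a
  chloride contribution → 0.2231 μm/a
  ⇒ r_corr(zinc) = 1.47 μm/a

r_corr = 1.47 μm/a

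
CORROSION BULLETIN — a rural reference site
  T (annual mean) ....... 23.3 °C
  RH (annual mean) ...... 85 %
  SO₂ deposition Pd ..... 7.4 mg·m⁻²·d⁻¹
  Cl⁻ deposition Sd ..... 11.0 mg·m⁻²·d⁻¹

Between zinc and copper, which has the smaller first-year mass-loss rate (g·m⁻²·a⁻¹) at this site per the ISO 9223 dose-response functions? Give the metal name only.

zinc: f(T) = -0.071·(T−10) [T>10 °C] = -0.9443
  sulphur-dioxide contribution → 0.604 μm/a
  chloride contribution → 0.9819 μm/a
  total first-year rate 1.586 μm/a
  mass loss = 1.586 μm/a × 7.14 g/cm³ = 11.32 g·m⁻²·a⁻¹
copper: f(T) = -0.080·(T−10) [T>10 °C] = -1.0640
  sulphur-dioxide contribution → 0.4636 μm/a
  chloride contribution → 1.308 μm/a
  total first-year rate 1.772 μm/a
  mass loss = 1.772 μm/a × 8.96 g/cm³ = 15.88 g·m⁻²·a⁻¹
Ordering by g·m⁻²·a⁻¹: copper (15.9) > zinc (11.3)

zinc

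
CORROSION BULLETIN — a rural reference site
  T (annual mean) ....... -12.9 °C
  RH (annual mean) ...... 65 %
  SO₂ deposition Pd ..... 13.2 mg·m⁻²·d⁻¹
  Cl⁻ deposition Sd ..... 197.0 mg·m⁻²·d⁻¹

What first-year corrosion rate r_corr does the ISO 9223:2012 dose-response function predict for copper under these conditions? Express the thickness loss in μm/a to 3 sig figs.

r_corr = 0.262 μm/a

copper: f(T) = +0.126·(T−10) [T≤10 °C] = -2.8854
  SO₂ term: 0.0053·13.2^0.26·exp(0.059·65-2.8854) = 0.02679
  Cl⁻ term: 0.01025·197.0^0.27·exp(0.036·65+0.049·-12.9) = 0.2355
  sum: 0.02679 + 0.2355 → r_corr = 0.2623 μm/a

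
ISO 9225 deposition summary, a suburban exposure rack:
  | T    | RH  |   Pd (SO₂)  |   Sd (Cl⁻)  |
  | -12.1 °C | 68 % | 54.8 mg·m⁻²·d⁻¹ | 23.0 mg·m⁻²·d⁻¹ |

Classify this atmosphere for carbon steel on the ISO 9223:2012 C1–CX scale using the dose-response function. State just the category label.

C2

carbon steel: T≤10 °C ⇒ hinge +0.150·(-12.1−10) = -3.3150
  SO₂ term: 1.77·54.8^0.52·exp(0.02·68-3.3150) = 2.01
  Cl⁻ term: 0.102·23.0^0.62·exp(0.033·68+0.04·-12.1) = 4.142
  sum: 2.01 + 4.142 → r_corr = 6.152 μm/a
Category bounds: 1.3…25 μm/a bracket r_corr ⇒ C2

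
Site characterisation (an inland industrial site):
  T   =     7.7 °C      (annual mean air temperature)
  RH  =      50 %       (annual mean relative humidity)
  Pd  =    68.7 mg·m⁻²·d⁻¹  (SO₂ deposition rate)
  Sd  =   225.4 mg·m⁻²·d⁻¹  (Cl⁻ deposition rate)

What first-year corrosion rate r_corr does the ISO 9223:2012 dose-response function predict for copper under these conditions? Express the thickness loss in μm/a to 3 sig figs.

copper: f(T) = +0.126·(T−10) [T≤10 °C] = -0.2898
  SO₂ term: 0.0053·68.7^0.26·exp(0.059·50-0.2898) = 0.2276
  Sd branch = 0.01025·Sd^0.27·e^(0.036·RH+0.049·T) = 0.3905 μm/a
  sum: 0.2276 + 0.3905 → r_corr = 0.6181 μm/a

r_corr = 0.618 μm/a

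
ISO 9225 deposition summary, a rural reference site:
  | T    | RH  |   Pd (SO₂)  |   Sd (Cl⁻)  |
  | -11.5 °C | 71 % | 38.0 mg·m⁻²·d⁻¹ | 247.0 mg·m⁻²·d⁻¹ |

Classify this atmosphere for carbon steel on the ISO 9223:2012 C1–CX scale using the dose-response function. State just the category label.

C2

carbon steel: temperature factor f = +0.150·(-21.5) = -3.2250
  SO₂ term: 1.77·38.0^0.52·exp(0.02·71-3.2250) = 1.93
  Sd branch = 0.102·Sd^0.62·e^(0.033·RH+0.04·T) = 20.41 μm/a
  r_corr = 1.93 + 20.41 = 22.34 μm/a
22.3 μm/a falls in (1.3, 25] for carbon steel → category C2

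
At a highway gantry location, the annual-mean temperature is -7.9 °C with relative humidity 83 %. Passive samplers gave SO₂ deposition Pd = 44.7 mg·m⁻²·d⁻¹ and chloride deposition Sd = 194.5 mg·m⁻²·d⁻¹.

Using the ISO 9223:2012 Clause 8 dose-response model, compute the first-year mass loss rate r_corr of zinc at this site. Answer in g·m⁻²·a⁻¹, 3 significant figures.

r_corr = 13.8 g·m⁻²·a⁻¹

zinc: f(T) = +0.038·(T−10) [T≤10 °C] = -0.6802
  Pd branch = 0.0129·Pd^0.44·e^(0.046·RH+f) = 1.583 μm/a
  Cl⁻ term: 0.0175·194.5^0.57·exp(0.008·83+0.085·-7.9) = 0.3503
  sum: 1.583 + 0.3503 → r_corr = 1.933 μm/a
Convert to mass loss: 1.933 μm/a × 7.14 g/cm³ = 13.8 g·m⁻²·a⁻¹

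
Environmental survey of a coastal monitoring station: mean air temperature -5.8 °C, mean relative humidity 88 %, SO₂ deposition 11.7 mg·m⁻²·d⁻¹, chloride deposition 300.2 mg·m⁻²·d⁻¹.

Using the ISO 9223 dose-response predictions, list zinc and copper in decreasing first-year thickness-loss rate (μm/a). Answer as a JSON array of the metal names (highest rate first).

zinc: T≤10 °C ⇒ hinge +0.038·(-5.8−10) = -0.6004
  SO₂ term: 0.0129·11.7^0.44·exp(0.046·88-0.6004) = 1.196
  Sd branch = 0.0175·Sd^0.57·e^(0.008·RH+0.085·T) = 0.5582 μm/a
  r_corr = 1.196 + 0.5582 = 1.755 μm/a
copper: T≤10 °C ⇒ hinge +0.126·(-5.8−10) = -1.9908
  SO₂ term: 0.0053·11.7^0.26·exp(0.059·88-1.9908) = 0.2468
  Cl⁻ term: 0.01025·300.2^0.27·exp(0.036·88+0.049·-5.8) = 0.8552
  r_corr = 0.2468 + 0.8552 = 1.102 μm/a
Ordering by μm/a: zinc (1.75) > copper (1.1)

["zinc", "copper"]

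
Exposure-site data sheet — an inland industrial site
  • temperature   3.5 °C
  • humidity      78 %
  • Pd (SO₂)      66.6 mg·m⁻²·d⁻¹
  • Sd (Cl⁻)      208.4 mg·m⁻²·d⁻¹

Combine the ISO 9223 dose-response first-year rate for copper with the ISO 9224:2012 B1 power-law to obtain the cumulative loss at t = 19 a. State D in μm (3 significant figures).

D(19) = 11.0 μm

copper: f(T) = +0.126·(T−10) [T≤10 °C] = -0.8190
  Pd branch = 0.0053·Pd^0.26·e^(0.059·RH+f) = 0.6939 μm/a
  Cl⁻ term: 0.01025·208.4^0.27·exp(0.036·78+0.049·3.5) = 0.8527
  r_corr = 0.6939 + 0.8527 = 1.547 μm/a
Power-law: D(19) = r_corr · 19^0.667
  D(19) = 1.547 × 19^0.667 = 1.547 × 7.127 = 11.02 μm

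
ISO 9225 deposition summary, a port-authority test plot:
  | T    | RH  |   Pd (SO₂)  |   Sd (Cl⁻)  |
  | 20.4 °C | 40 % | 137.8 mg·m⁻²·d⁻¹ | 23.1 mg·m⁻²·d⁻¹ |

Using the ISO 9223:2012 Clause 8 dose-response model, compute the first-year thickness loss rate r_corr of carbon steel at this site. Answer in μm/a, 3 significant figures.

carbon steel: temperature factor f = -0.054·(10.4) = -0.5616
  sulphur-dioxide contribution → 29.1 μm/a
  chloride contribution → 6.049 μm/a
  total first-year rate 35.15 μm/a

r_corr = 35.2 μm/a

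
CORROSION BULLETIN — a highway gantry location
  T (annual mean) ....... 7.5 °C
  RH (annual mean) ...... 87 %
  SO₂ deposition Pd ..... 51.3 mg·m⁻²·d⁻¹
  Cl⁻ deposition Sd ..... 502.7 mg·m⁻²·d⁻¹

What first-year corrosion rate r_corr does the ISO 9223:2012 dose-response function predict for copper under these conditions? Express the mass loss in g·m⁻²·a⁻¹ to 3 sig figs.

r_corr = 32.7 g·m⁻²·a⁻¹

copper: T≤10 °C ⇒ hinge +0.126·(7.5−10) = -0.3150
  Pd branch = 0.0053·Pd^0.26·e^(0.059·RH+f) = 1.825 μm/a
  Sd branch = 0.01025·Sd^0.27·e^(0.036·RH+0.049·T) = 1.819 μm/a
  r_corr = 1.825 + 1.819 = 3.645 μm/a
Convert to mass loss: 3.645 μm/a × 8.96 g/cm³ = 32.66 g·m⁻²·a⁻¹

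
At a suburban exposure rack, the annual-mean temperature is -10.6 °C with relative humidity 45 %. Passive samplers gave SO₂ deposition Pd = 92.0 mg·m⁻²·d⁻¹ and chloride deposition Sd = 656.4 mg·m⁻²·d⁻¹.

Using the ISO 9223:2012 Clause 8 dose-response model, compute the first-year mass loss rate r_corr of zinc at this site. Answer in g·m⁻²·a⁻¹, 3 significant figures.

r_corr = 5.37 g·m⁻²·a⁻¹

zinc: T≤10 °C ⇒ hinge +0.038·(-10.6−10) = -0.7828
  sulphur-dioxide contribution → 0.3417 μm/a
  chloride contribution → 0.411 μm/a
  total first-year rate 0.7528 μm/a
Convert to mass loss: 0.7528 μm/a × 7.14 g/cm³ = 5.375 g·m⁻²·a⁻¹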